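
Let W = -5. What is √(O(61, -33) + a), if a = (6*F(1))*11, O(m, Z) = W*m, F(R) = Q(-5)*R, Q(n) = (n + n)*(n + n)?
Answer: √6295 ≈ 79.341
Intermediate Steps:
Q(n) = 4*n² (Q(n) = (2*n)*(2*n) = 4*n²)
F(R) = 100*R (F(R) = (4*(-5)²)*R = (4*25)*R = 100*R)
O(m, Z) = -5*m
a = 6600 (a = (6*(100*1))*11 = (6*100)*11 = 600*11 = 6600)
√(O(61, -33) + a) = √(-5*61 + 6600) = √(-305 + 6600) = √6295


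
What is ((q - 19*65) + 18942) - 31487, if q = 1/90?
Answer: -1240199/90 ≈ -13780.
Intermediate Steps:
q = 1/90 ≈ 0.011111
((q - 19*65) + 18942) - 31487 = ((1/90 - 19*65) + 18942) - 31487 = ((1/90 - 1235) + 18942) - 31487 = (-111149/90 + 18942) - 31487 = 1593631/90 - 31487 = -1240199/90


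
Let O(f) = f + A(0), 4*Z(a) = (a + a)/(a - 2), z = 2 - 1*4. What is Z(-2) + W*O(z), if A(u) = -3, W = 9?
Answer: -179/4 ≈ -44.750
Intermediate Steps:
z = -2 (z = 2 - 4 = -2)
Z(a) = a/(2*(-2 + a)) (Z(a) = ((a + a)/(a - 2))/4 = ((2*a)/(-2 + a))/4 = (2*a/(-2 + a))/4 = a/(2*(-2 + a)))
O(f) = -3 + f (O(f) = f - 3 = -3 + f)
Z(-2) + W*O(z) = (1/2)*(-2)/(-2 - 2) + 9*(-3 - 2) = (1/2)*(-2)/(-4) + 9*(-5) = (1/2)*(-2)*(-1/4) - 45 = 1/4 - 45 = -179/4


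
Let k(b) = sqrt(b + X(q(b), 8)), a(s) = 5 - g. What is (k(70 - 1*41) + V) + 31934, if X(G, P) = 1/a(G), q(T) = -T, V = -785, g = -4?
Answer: 31149 + sqrt(262)/3 ≈ 31154.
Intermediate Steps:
a(s) = 9 (a(s) = 5 - 1*(-4) = 5 + 4 = 9)
X(G, P) = 1/9
k(b) = sqrt(1/9 + b) (k(b) = sqrt(b + 1/9) = sqrt(1/9 + b))
(k(70 - 1*41) + V) + 31934 = (sqrt(1 + 9*(70 - 1*41))/3 - 785) + 31934 = (sqrt(1 + 9*(70 - 41))/3 - 785) + 31934 = (sqrt(1 + 9*29)/3 - 785) + 31934 = (sqrt(1 + 261)/3 - 785) + 31934 = (sqrt(262)/3 - 785) + 31934 = (-785 + sqrt(262)/3) + 31934 = 31149 + sqrt(262)/3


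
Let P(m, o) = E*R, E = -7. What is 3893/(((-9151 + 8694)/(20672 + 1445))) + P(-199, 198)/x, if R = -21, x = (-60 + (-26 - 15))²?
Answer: -878321140502/4661857 ≈ -1.8841e+5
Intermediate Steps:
x = 10201 (x = (-60 - 41)² = (-101)² = 10201)
P(m, o) = 147 (P(m, o) = -7*(-21) = 147)
3893/(((-9151 + 8694)/(20672 + 1445))) + P(-199, 198)/x = 3893/(((-9151 + 8694)/(20672 + 1445))) + 147/10201 = 3893/((-457/22117)) + 147*(1/10201) = 3893/((-457*1/22117)) + 147/10201 = 3893/(-457/22117) + 147/10201 = 3893*(-22117/457) + 147/10201 = -86101481/457 + 147/10201 = -878321140502/4661857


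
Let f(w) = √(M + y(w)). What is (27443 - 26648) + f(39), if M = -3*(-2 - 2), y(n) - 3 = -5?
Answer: 795 + √10 ≈ 798.16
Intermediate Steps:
y(n) = -2 (y(n) = 3 - 5 = -2)
M = 12 (M = -3*(-4) = 12)
f(w) = √10 (f(w) = √(12 - 2) = √10)
(27443 - 26648) + f(39) = (27443 - 26648) + √10 = 795 + √10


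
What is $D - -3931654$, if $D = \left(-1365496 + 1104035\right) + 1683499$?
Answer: $5353692$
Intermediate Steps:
$D = 1422038$ ($D = -261461 + 1683499 = 1422038$)
$D - -3931654 = 1422038 - -3931654 = 1422038 + 3931654 = 5353692$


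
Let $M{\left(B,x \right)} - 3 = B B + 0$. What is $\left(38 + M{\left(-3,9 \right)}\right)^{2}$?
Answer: $2500$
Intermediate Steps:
$M{\left(B,x \right)} = 3 + B^{2}$ ($M{\left(B,x \right)} = 3 + \left(B B + 0\right) = 3 + \left(B^{2} + 0\right) = 3 + B^{2}$)
$\left(38 + M{\left(-3,9 \right)}\right)^{2} = \left(38 + \left(3 + \left(-3\right)^{2}\right)\right)^{2} = \left(38 + \left(3 + 9\right)\right)^{2} = \left(38 + 12\right)^{2} = 50^{2} = 2500$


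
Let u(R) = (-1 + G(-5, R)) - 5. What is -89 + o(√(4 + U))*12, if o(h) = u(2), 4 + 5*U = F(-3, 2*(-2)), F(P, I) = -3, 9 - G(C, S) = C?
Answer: 7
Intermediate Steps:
G(C, S) = 9 - C
U = -7/5 (U = -⅘ + (⅕)*(-3) = -⅘ - ⅗ = -7/5 ≈ -1.4000)
u(R) = 8 (u(R) = (-1 + (9 - 1*(-5))) - 5 = (-1 + (9 + 5)) - 5 = (-1 + 14) - 5 = 13 - 5 = 8)
o(h) = 8
-89 + o(√(4 + U))*12 = -89 + 8*12 = -89 + 96 = 7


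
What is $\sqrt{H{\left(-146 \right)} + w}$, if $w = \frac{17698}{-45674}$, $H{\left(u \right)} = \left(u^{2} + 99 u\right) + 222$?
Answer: $\frac{\sqrt{3694306298183}}{22837} \approx 84.164$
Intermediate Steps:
$H{\left(u \right)} = 222 + u^{2} + 99 u$
$w = - \frac{8849}{22837}$ ($w = 17698 \left(- \frac{1}{45674}\right) = - \frac{8849}{22837} \approx -0.38749$)
$\sqrt{H{\left(-146 \right)} + w} = \sqrt{\left(222 + \left(-146\right)^{2} + 99 \left(-146\right)\right) - \frac{8849}{22837}} = \sqrt{\left(222 + 21316 - 14454\right) - \frac{8849}{22837}} = \sqrt{7084 - \frac{8849}{22837}} = \sqrt{\frac{161768459}{22837}} = \frac{\sqrt{3694306298183}}{22837}$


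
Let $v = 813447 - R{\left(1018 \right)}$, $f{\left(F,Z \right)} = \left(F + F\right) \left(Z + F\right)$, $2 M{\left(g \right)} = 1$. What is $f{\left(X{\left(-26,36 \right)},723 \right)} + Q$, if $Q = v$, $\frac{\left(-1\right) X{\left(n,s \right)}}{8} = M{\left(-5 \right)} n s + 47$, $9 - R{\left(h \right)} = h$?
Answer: $28371432$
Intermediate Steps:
$M{\left(g \right)} = \frac{1}{2}$ ($M{\left(g \right)} = \frac{1}{2} \cdot 1 = \frac{1}{2}$)
$R{\left(h \right)} = 9 - h$
$X{\left(n,s \right)} = -376 - 4 n s$ ($X{\left(n,s \right)} = - 8 \left(\frac{n}{2} s + 47\right) = - 8 \left(\frac{n s}{2} + 47\right) = - 8 \left(47 + \frac{n s}{2}\right) = -376 - 4 n s$)
$f{\left(F,Z \right)} = 2 F \left(F + Z\right)$
$v = 814456$ ($v = 813447 - \left(9 - 1018\right) = 813447 - -1009 = 813447 + 1009 = 814456$)
$Q = 814456$
$f{\left(X{\left(-26,36 \right)},723 \right)} + Q = 2 \left(-376 - \left(-104\right) 36\right) \left(\left(-376 - \left(-104\right) 36\right) + 723\right) + 814456 = 2 \left(-376 + 3744\right) \left(\left(-376 + 3744\right) + 723\right) + 814456 = 2 \cdot 3368 \left(3368 + 723\right) + 814456 = 2 \cdot 3368 \cdot 4091 + 814456 = 27556976 + 814456 = 28371432$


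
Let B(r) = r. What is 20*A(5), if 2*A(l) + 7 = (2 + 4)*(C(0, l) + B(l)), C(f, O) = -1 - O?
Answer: -130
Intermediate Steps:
A(l) = -13/2 (A(l) = -7/2 + ((2 + 4)*((-1 - l) + l))/2 = -7/2 + (6*(-1))/2 = -7/2 + (½)*(-6) = -7/2 - 3 = -13/2)
20*A(5) = 20*(-13/2) = -130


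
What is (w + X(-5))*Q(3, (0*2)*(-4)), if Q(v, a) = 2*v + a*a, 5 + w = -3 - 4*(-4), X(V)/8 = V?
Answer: -192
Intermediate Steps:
X(V) = 8*V
w = 8 (w = -5 + (-3 - 4*(-4)) = -5 + (-3 + 16) = -5 + 13 = 8)
Q(v, a) = a**2 + 2*v (Q(v, a) = 2*v + a**2 = a**2 + 2*v)
(w + X(-5))*Q(3, (0*2)*(-4)) = (8 + 8*(-5))*(((0*2)*(-4))**2 + 2*3) = (8 - 40)*((0*(-4))**2 + 6) = -32*(0**2 + 6) = -32*(0 + 6) = -32*6 = -192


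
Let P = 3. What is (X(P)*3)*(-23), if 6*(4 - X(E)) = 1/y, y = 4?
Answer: -2185/8 ≈ -273.13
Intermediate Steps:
X(E) = 95/24 (X(E) = 4 - 1/6/4 = 4 - 1/6*1/4 = 4 - 1/24 = 95/24)
(X(P)*3)*(-23) = ((95/24)*3)*(-23) = (95/8)*(-23) = -2185/8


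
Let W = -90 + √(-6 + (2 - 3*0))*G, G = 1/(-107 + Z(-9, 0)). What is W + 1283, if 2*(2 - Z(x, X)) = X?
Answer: 1193 - 2*I/105 ≈ 1193.0 - 0.019048*I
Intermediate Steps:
Z(x, X) = 2 - X/2
G = -1/105 (G = 1/(-107 + (2 - ½*0)) = 1/(-107 + (2 + 0)) = 1/(-107 + 2) = 1/(-105) = -1/105 ≈ -0.0095238)
W = -90 - 2*I/105 (W = -90 + √(-6 + (2 - 3*0))*(-1/105) = -90 + √(-6 + (2 + 0))*(-1/105) = -90 + √(-6 + 2)*(-1/105) = -90 + √(-4)*(-1/105) = -90 + (2*I)*(-1/105) = -90 - 2*I/105 ≈ -90.0 - 0.019048*I)
W + 1283 = (-90 - 2*I/105) + 1283 = 1193 - 2*I/105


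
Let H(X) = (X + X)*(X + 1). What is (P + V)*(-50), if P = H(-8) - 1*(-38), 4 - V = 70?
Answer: -4200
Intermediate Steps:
V = -66 (V = 4 - 1*70 = 4 - 70 = -66)
H(X) = 2*X*(1 + X) (H(X) = (2*X)*(1 + X) = 2*X*(1 + X))
P = 150 (P = 2*(-8)*(1 - 8) - 1*(-38) = 2*(-8)*(-7) + 38 = 112 + 38 = 150)
(P + V)*(-50) = (150 - 66)*(-50) = 84*(-50) = -4200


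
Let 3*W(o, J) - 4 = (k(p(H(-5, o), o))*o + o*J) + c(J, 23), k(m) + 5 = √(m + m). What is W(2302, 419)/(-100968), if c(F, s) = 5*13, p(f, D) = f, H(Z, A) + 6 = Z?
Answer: -317699/100968 - 1151*I*√22/151452 ≈ -3.1465 - 0.035646*I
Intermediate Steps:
H(Z, A) = -6 + Z
k(m) = -5 + √2*√m (k(m) = -5 + √(m + m) = -5 + √(2*m) = -5 + √2*√m)
c(F, s) = 65
W(o, J) = 23 + J*o/3 + o*(-5 + I*√22)/3 (W(o, J) = 4/3 + (((-5 + √2*√(-6 - 5))*o + o*J) + 65)/3 = 4/3 + (((-5 + √2*√(-11))*o + J*o) + 65)/3 = 4/3 + (((-5 + √2*(I*√11))*o + J*o) + 65)/3 = 4/3 + (((-5 + I*√22)*o + J*o) + 65)/3 = 4/3 + ((o*(-5 + I*√22) + J*o) + 65)/3 = 4/3 + ((J*o + o*(-5 + I*√22)) + 65)/3 = 4/3 + (65 + J*o + o*(-5 + I*√22))/3 = 4/3 + (65/3 + J*o/3 + o*(-5 + I*√22)/3) = 23 + J*o/3 + o*(-5 + I*√22)/3)
W(2302, 419)/(-100968) = (23 - ⅓*2302*(5 - I*√22) + (⅓)*419*2302)/(-100968) = (23 + (-11510/3 + 2302*I*√22/3) + 964538/3)*(-1/100968) = (317699 + 2302*I*√22/3)*(-1/100968) = -317699/100968 - 1151*I*√22/151452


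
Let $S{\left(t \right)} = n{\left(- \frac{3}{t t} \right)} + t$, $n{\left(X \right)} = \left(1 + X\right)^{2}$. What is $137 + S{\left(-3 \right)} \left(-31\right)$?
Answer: $\frac{1946}{9} \approx 216.22$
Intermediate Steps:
$S{\left(t \right)} = t + \left(1 - \frac{3}{t^{2}}\right)^{2}$ ($S{\left(t \right)} = \left(1 - \frac{3}{t t}\right)^{2} + t = \left(1 - \frac{3}{t^{2}}\right)^{2} + t = t + \left(1 - \frac{3}{t^{2}}\right)^{2}$)
$137 + S{\left(-3 \right)} \left(-31\right) = 137 + \left(-3 + \frac{\left(-3 + \left(-3\right)^{2}\right)^{2}}{81}\right) \left(-31\right) = 137 + \left(-3 + \frac{\left(-3 + 9\right)^{2}}{81}\right) \left(-31\right) = 137 + \left(-3 + \frac{6^{2}}{81}\right) \left(-31\right) = 137 + \left(-3 + \frac{1}{81} \cdot 36\right) \left(-31\right) = 137 + \left(-3 + \frac{4}{9}\right) \left(-31\right) = 137 - - \frac{713}{9} = 137 + \frac{713}{9} = \frac{1946}{9}$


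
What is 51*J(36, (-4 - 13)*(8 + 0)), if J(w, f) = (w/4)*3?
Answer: 1377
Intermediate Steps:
J(w, f) = 3*w/4 (J(w, f) = (w*(1/4))*3 = (w/4)*3 = 3*w/4)
51*J(36, (-4 - 13)*(8 + 0)) = 51*((3/4)*36) = 51*27 = 1377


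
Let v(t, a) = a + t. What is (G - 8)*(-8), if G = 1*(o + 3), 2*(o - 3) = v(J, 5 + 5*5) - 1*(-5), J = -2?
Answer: -116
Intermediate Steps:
o = 39/2 (o = 3 + (((5 + 5*5) - 2) - 1*(-5))/2 = 3 + (((5 + 25) - 2) + 5)/2 = 3 + ((30 - 2) + 5)/2 = 3 + (28 + 5)/2 = 3 + (½)*33 = 3 + 33/2 = 39/2 ≈ 19.500)
G = 45/2 (G = 1*(39/2 + 3) = 1*(45/2) = 45/2 ≈ 22.500)
(G - 8)*(-8) = (45/2 - 8)*(-8) = (29/2)*(-8) = -116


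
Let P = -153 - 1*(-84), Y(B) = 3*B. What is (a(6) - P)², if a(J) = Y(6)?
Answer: 7569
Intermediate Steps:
a(J) = 18 (a(J) = 3*6 = 18)
P = -69 (P = -153 + 84 = -69)
(a(6) - P)² = (18 - 1*(-69))² = (18 + 69)² = 87² = 7569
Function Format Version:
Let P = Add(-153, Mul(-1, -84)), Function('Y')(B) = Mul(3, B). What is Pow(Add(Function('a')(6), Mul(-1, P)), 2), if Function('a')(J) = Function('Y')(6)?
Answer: 7569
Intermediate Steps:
Function('a')(J) = 18 (Function('a')(J) = Mul(3, 6) = 18)
P = -69 (P = Add(-153, 84) = -69)
Pow(Add(Function('a')(6), Mul(-1, P)), 2) = Pow(Add(18, Mul(-1, -69)), 2) = Pow(Add(18, 69), 2) = Pow(87, 2) = 7569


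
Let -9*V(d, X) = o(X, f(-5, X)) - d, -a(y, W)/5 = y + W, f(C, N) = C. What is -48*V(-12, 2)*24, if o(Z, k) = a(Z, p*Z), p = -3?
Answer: 4096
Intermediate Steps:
a(y, W) = -5*W - 5*y (a(y, W) = -5*(y + W) = -5*(W + y) = -5*W - 5*y)
o(Z, k) = 10*Z (o(Z, k) = -(-15)*Z - 5*Z = 15*Z - 5*Z = 10*Z)
V(d, X) = -10*X/9 + d/9 (V(d, X) = -(10*X - d)/9 = -(-d + 10*X)/9 = -10*X/9 + d/9)
-48*V(-12, 2)*24 = -48*(-10/9*2 + (⅑)*(-12))*24 = -48*(-20/9 - 4/3)*24 = -48*(-32/9)*24 = (512/3)*24 = 4096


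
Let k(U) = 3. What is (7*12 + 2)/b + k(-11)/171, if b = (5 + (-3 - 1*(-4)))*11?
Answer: 276/209 ≈ 1.3206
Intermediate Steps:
b = 66 (b = (5 + (-3 + 4))*11 = (5 + 1)*11 = 6*11 = 66)
(7*12 + 2)/b + k(-11)/171 = (7*12 + 2)/66 + 3/171 = (84 + 2)*(1/66) + 3*(1/171) = 86*(1/66) + 1/57 = 43/33 + 1/57 = 276/209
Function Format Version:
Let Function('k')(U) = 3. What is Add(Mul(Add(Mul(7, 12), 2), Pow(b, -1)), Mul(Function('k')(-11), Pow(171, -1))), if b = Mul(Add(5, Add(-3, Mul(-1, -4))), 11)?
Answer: Rational(276, 209) ≈ 1.3206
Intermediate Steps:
b = 66 (b = Mul(Add(5, Add(-3, 4)), 11) = Mul(Add(5, 1), 11) = Mul(6, 11) = 66)
Add(Mul(Add(Mul(7, 12), 2), Pow(b, -1)), Mul(Function('k')(-11), Pow(171, -1))) = Add(Mul(Add(Mul(7, 12), 2), Pow(66, -1)), Mul(3, Pow(171, -1))) = Add(Mul(Add(84, 2), Rational(1, 66)), Mul(3, Rational(1, 171))) = Add(Mul(86, Rational(1, 66)), Rational(1, 57)) = Add(Rational(43, 33), Rational(1, 57)) = Rational(276, 209)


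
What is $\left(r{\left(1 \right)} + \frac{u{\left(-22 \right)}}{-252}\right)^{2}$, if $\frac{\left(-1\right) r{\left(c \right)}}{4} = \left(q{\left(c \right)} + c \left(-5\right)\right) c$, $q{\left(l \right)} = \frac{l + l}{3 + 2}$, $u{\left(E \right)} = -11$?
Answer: $\frac{540051121}{1587600} \approx 340.17$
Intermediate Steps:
$q{\left(l \right)} = \frac{2 l}{5}$
$r{\left(c \right)} = \frac{92 c^{2}}{5}$ ($r{\left(c \right)} = - 4 \left(\frac{2 c}{5} + c \left(-5\right)\right) c = - 4 \left(\frac{2 c}{5} - 5 c\right) c = - 4 - \frac{23 c}{5} c = - 4 \left(- \frac{23 c^{2}}{5}\right) = \frac{92 c^{2}}{5}$)
$\left(r{\left(1 \right)} + \frac{u{\left(-22 \right)}}{-252}\right)^{2} = \left(\frac{92 \cdot 1^{2}}{5} - \frac{11}{-252}\right)^{2} = \left(\frac{92}{5} \cdot 1 - - \frac{11}{252}\right)^{2} = \left(\frac{92}{5} + \frac{11}{252}\right)^{2} = \left(\frac{23239}{1260}\right)^{2} = \frac{540051121}{1587600}$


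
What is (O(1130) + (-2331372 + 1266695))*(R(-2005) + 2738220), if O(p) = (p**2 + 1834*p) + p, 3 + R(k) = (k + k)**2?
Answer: 43014400904041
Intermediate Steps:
R(k) = -3 + 4*k**2 (R(k) = -3 + (k + k)**2 = -3 + (2*k)**2 = -3 + 4*k**2)
O(p) = p**2 + 1835*p
(O(1130) + (-2331372 + 1266695))*(R(-2005) + 2738220) = (1130*(1835 + 1130) + (-2331372 + 1266695))*((-3 + 4*(-2005)**2) + 2738220) = (1130*2965 - 1064677)*((-3 + 4*4020025) + 2738220) = (3350450 - 1064677)*((-3 + 16080100) + 2738220) = 2285773*(16080097 + 2738220) = 2285773*18818317 = 43014400904041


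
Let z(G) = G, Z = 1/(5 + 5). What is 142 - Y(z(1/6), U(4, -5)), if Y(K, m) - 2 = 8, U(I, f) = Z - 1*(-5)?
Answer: 132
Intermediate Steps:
Z = ⅒ (Z = 1/10 = ⅒ ≈ 0.10000)
U(I, f) = 51/10 (U(I, f) = ⅒ - 1*(-5) = ⅒ + 5 = 51/10)
Y(K, m) = 10 (Y(K, m) = 2 + 8 = 10)
142 - Y(z(1/6), U(4, -5)) = 142 - 1*10 = 142 - 10 = 132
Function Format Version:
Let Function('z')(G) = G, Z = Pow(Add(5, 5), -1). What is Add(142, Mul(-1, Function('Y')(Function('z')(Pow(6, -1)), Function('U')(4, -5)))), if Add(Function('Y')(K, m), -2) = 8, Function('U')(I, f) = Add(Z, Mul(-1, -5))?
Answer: 132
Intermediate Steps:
Z = Rational(1, 10) (Z = Pow(10, -1) = Rational(1, 10) ≈ 0.10000)
Function('U')(I, f) = Rational(51, 10) (Function('U')(I, f) = Add(Rational(1, 10), Mul(-1, -5)) = Add(Rational(1, 10), 5) = Rational(51, 10))
Function('Y')(K, m) = 10 (Function('Y')(K, m) = Add(2, 8) = 10)
Add(142, Mul(-1, Function('Y')(Function('z')(Pow(6, -1)), Function('U')(4, -5)))) = Add(142, Mul(-1, 10)) = Add(142, -10) = 132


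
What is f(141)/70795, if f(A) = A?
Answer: 141/70795 ≈ 0.0019917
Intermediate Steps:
f(141)/70795 = 141/70795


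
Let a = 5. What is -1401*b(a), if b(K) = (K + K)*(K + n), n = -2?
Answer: -42030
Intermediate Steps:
b(K) = 2*K*(-2 + K) (b(K) = (K + K)*(K - 2) = (2*K)*(-2 + K) = 2*K*(-2 + K))
-1401*b(a) = -2802*5*(-2 + 5) = -2802*5*3 = -1401*30 = -42030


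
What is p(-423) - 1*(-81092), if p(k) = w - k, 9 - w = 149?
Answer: 81375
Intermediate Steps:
w = -140 (w = 9 - 1*149 = 9 - 149 = -140)
p(k) = -140 - k
p(-423) - 1*(-81092) = (-140 - 1*(-423)) - 1*(-81092) = (-140 + 423) + 81092 = 283 + 81092 = 81375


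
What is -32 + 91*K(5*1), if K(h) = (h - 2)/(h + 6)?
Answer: -79/11 ≈ -7.1818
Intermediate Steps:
K(h) = (-2 + h)/(6 + h)
-32 + 91*K(5*1) = -32 + 91*((-2 + 5*1)/(6 + 5*1)) = -32 + 91*((-2 + 5)/(6 + 5)) = -32 + 91*(3/11) = -32 + 273/11 = -79/11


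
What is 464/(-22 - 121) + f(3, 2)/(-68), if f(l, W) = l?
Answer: -31981/9724 ≈ -3.2889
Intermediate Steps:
464/(-22 - 121) + f(3, 2)/(-68) = 464/(-22 - 121) + 3/(-68) = 464/(-143) + 3*(-1/68) = 464*(-1/143) - 3/68 = -464/143 - 3/68 = -31981/9724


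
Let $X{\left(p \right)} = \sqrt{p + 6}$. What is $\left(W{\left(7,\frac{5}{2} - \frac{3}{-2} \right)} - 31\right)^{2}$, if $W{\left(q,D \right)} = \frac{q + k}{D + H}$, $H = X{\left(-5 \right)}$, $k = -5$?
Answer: $\frac{23409}{25} \approx 936.36$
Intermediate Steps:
$X{\left(p \right)} = \sqrt{6 + p}$
$H = 1$ ($H = \sqrt{6 - 5} = \sqrt{1} = 1$)
$W{\left(q,D \right)} = \frac{-5 + q}{1 + D}$ ($W{\left(q,D \right)} = \frac{q - 5}{D + 1} = \frac{-5 + q}{1 + D}$)
$\left(W{\left(7,\frac{5}{2} - \frac{3}{-2} \right)} - 31\right)^{2} = \left(\frac{-5 + 7}{1 + \left(\frac{5}{2} - \frac{3}{-2}\right)} - 31\right)^{2} = \left(\frac{1}{1 + \left(5 \cdot \frac{1}{2} - - \frac{3}{2}\right)} 2 - 31\right)^{2} = \left(\frac{1}{1 + \left(\frac{5}{2} + \frac{3}{2}\right)} 2 - 31\right)^{2} = \left(\frac{1}{1 + 4} \cdot 2 - 31\right)^{2} = \left(\frac{1}{5} \cdot 2 - 31\right)^{2} = \left(\frac{2}{5} - 31\right)^{2} = \left(- \frac{153}{5}\right)^{2} = \frac{23409}{25}$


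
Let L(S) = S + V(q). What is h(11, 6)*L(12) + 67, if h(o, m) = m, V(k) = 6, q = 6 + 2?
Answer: 175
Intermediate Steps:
q = 8
L(S) = 6 + S (L(S) = S + 6 = 6 + S)
h(11, 6)*L(12) + 67 = 6*(6 + 12) + 67 = 6*18 + 67 = 108 + 67 = 175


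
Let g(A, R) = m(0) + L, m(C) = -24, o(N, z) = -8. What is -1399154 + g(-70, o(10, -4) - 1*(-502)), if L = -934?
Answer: -1400112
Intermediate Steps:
g(A, R) = -958 (g(A, R) = -24 - 934 = -958)
-1399154 + g(-70, o(10, -4) - 1*(-502)) = -1399154 - 958 = -1400112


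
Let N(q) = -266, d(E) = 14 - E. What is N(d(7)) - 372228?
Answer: -372494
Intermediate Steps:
N(d(7)) - 372228 = -266 - 372228 = -372494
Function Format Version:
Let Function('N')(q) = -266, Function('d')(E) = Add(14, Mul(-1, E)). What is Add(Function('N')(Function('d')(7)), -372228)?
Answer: -372494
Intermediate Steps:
Add(Function('N')(Function('d')(7)), -372228) = Add(-266, -372228) = -372494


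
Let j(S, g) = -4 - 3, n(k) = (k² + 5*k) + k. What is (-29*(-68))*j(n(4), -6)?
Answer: -13804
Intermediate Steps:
n(k) = k² + 6*k
j(S, g) = -7
(-29*(-68))*j(n(4), -6) = -29*(-68)*(-7) = 1972*(-7) = -13804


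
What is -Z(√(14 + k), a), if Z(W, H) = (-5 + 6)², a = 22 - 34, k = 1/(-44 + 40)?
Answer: -1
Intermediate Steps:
k = -¼ (k = 1/(-4) = -¼ ≈ -0.25000)
a = -12
Z(W, H) = 1 (Z(W, H) = 1² = 1)
-Z(√(14 + k), a) = -1*1 = -1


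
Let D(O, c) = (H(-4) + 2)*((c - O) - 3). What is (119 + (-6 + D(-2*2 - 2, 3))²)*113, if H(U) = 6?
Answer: 212779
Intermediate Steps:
D(O, c) = -24 - 8*O + 8*c (D(O, c) = (6 + 2)*((c - O) - 3) = 8*(-3 + c - O) = -24 - 8*O + 8*c)
(119 + (-6 + D(-2*2 - 2, 3))²)*113 = (119 + (-6 + (-24 - 8*(-2*2 - 2) + 8*3))²)*113 = (119 + (-6 + (-24 - 8*(-4 - 2) + 24))²)*113 = (119 + (-6 + (-24 - 8*(-6) + 24))²)*113 = (119 + (-6 + (-24 + 48 + 24))²)*113 = (119 + (-6 + 48)²)*113 = (119 + 42²)*113 = (119 + 1764)*113 = 1883*113 = 212779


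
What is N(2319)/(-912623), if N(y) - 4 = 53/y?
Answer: -9329/2116372737 ≈ -4.4080e-6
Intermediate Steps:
N(y) = 4 + 53/y
N(2319)/(-912623) = (4 + 53/2319)/(-912623) = (4 + 53*(1/2319))*(-1/912623) = (4 + 53/2319)*(-1/912623) = (9329/2319)*(-1/912623) = -9329/2116372737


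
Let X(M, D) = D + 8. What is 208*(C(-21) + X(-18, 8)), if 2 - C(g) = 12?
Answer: 1248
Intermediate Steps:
X(M, D) = 8 + D
C(g) = -10 (C(g) = 2 - 1*12 = 2 - 12 = -10)
208*(C(-21) + X(-18, 8)) = 208*(-10 + (8 + 8)) = 208*(-10 + 16) = 208*6 = 1248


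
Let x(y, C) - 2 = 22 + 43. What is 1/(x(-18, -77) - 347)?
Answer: -1/280 ≈ -0.0035714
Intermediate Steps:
x(y, C) = 67 (x(y, C) = 2 + (22 + 43) = 2 + 65 = 67)
1/(x(-18, -77) - 347) = 1/(67 - 347) = 1/(-280) = -1/280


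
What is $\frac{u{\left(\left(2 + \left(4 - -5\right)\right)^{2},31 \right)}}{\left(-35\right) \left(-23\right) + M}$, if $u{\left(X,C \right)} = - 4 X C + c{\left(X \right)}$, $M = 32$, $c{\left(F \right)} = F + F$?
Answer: $- \frac{14762}{837} \approx -17.637$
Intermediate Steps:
$c{\left(F \right)} = 2 F$
$u{\left(X,C \right)} = 2 X - 4 C X$ ($u{\left(X,C \right)} = - 4 X C + 2 X = - 4 C X + 2 X = 2 X - 4 C X$)
$\frac{u{\left(\left(2 + \left(4 - -5\right)\right)^{2},31 \right)}}{\left(-35\right) \left(-23\right) + M} = \frac{2 \left(2 + \left(4 - -5\right)\right)^{2} \left(1 - 62\right)}{\left(-35\right) \left(-23\right) + 32} = \frac{2 \left(2 + \left(4 + 5\right)\right)^{2} \left(1 - 62\right)}{805 + 32} = \frac{2 \left(2 + 9\right)^{2} \left(-61\right)}{837} = 2 \cdot 11^{2} \left(-61\right) \frac{1}{837} = 2 \cdot 121 \left(-61\right) \frac{1}{837} = \left(-14762\right) \frac{1}{837} = - \frac{14762}{837}$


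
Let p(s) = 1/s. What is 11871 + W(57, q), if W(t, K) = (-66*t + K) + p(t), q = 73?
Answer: 466375/57 ≈ 8182.0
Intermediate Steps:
p(s) = 1/s
W(t, K) = K + 1/t - 66*t (W(t, K) = (-66*t + K) + 1/t = (K - 66*t) + 1/t = K + 1/t - 66*t)
11871 + W(57, q) = 11871 + (73 + 1/57 - 66*57) = 11871 + (73 + 1/57 - 3762) = 11871 - 210272/57 = 466375/57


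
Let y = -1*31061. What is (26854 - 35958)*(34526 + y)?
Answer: -31545360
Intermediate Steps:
y = -31061
(26854 - 35958)*(34526 + y) = (26854 - 35958)*(34526 - 31061) = -9104*3465 = -31545360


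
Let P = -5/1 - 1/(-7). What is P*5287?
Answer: -179758/7 ≈ -25680.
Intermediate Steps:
P = -34/7 (P = -5*1 - 1*(-⅐) = -5 + ⅐ = -34/7 ≈ -4.8571)
P*5287 = -34/7*5287 = -179758/7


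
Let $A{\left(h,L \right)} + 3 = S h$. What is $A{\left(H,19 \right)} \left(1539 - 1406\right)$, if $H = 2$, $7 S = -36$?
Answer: $-1767$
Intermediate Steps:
$S = - \frac{36}{7}$ ($S = \frac{1}{7} \left(-36\right) = - \frac{36}{7} \approx -5.1429$)
$A{\left(h,L \right)} = -3 - \frac{36 h}{7}$
$A{\left(H,19 \right)} \left(1539 - 1406\right) = \left(-3 - \frac{72}{7}\right) \left(1539 - 1406\right) = \left(-3 - \frac{72}{7}\right) 133 = \left(- \frac{93}{7}\right) 133 = -1767$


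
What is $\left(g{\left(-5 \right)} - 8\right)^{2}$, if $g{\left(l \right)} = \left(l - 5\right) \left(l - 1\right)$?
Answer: $2704$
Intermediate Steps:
$g{\left(l \right)} = \left(-1 + l\right) \left(-5 + l\right)$ ($g{\left(l \right)} = \left(-5 + l\right) \left(-1 + l\right) = \left(-1 + l\right) \left(-5 + l\right)$)
$\left(g{\left(-5 \right)} - 8\right)^{2} = \left(\left(5 + \left(-5\right)^{2} - -30\right) - 8\right)^{2} = \left(\left(5 + 25 + 30\right) - 8\right)^{2} = \left(60 - 8\right)^{2} = 52^{2} = 2704$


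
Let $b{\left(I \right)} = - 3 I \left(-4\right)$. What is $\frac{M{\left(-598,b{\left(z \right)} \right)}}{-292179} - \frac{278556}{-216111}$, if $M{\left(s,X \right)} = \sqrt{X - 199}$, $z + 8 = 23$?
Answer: $\frac{92852}{72037} - \frac{i \sqrt{19}}{292179} \approx 1.2889 - 1.4919 \cdot 10^{-5} i$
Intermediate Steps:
$z = 15$ ($z = -8 + 23 = 15$)
$b{\left(I \right)} = 12 I$
$M{\left(s,X \right)} = \sqrt{-199 + X}$
$\frac{M{\left(-598,b{\left(z \right)} \right)}}{-292179} - \frac{278556}{-216111} = \frac{\sqrt{-199 + 12 \cdot 15}}{-292179} - \frac{278556}{-216111} = \sqrt{-199 + 180} \left(- \frac{1}{292179}\right) - - \frac{92852}{72037} = \sqrt{-19} \left(- \frac{1}{292179}\right) + \frac{92852}{72037} = i \sqrt{19} \left(- \frac{1}{292179}\right) + \frac{92852}{72037} = - \frac{i \sqrt{19}}{292179} + \frac{92852}{72037} = \frac{92852}{72037} - \frac{i \sqrt{19}}{292179}$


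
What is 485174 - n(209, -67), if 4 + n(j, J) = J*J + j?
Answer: 480480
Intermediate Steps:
n(j, J) = -4 + j + J² (n(j, J) = -4 + (J*J + j) = -4 + (J² + j) = -4 + (j + J²) = -4 + j + J²)
485174 - n(209, -67) = 485174 - (-4 + 209 + (-67)²) = 485174 - (-4 + 209 + 4489) = 485174 - 1*4694 = 485174 - 4694 = 480480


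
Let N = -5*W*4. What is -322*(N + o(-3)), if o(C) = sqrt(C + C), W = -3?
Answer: -19320 - 322*I*sqrt(6) ≈ -19320.0 - 788.74*I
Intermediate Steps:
o(C) = sqrt(2)*sqrt(C) (o(C) = sqrt(2*C) = sqrt(2)*sqrt(C))
N = 60 (N = -5*(-3)*4 = 15*4 = 60)
-322*(N + o(-3)) = -322*(60 + sqrt(2)*sqrt(-3)) = -322*(60 + sqrt(2)*(I*sqrt(3))) = -322*(60 + I*sqrt(6)) = -19320 - 322*I*sqrt(6)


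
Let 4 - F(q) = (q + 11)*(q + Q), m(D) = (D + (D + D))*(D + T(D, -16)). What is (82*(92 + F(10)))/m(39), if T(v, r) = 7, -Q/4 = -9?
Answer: -11890/897 ≈ -13.255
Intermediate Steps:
Q = 36 (Q = -4*(-9) = 36)
m(D) = 3*D*(7 + D) (m(D) = (D + (D + D))*(D + 7) = (D + 2*D)*(7 + D) = (3*D)*(7 + D) = 3*D*(7 + D))
F(q) = 4 - (11 + q)*(36 + q) (F(q) = 4 - (q + 11)*(q + 36) = 4 - (11 + q)*(36 + q))
(82*(92 + F(10)))/m(39) = (82*(92 + (-392 - 1*10² - 47*10)))/((3*39*(7 + 39))) = (82*(92 + (-392 - 1*100 - 470)))/((3*39*46)) = (82*(92 + (-392 - 100 - 470)))/5382 = (82*(92 - 962))*(1/5382) = (82*(-870))*(1/5382) = -71340*1/5382 = -11890/897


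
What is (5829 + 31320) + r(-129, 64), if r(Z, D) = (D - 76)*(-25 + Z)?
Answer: 38997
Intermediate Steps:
r(Z, D) = (-76 + D)*(-25 + Z)
(5829 + 31320) + r(-129, 64) = (5829 + 31320) + (1900 - 76*(-129) - 25*64 + 64*(-129)) = 37149 + (1900 + 9804 - 1600 - 8256) = 37149 + 1848 = 38997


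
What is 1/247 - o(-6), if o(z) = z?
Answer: 1483/247 ≈ 6.0041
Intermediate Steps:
1/247 - o(-6) = 1/247 - 1*(-6) = 1/247 + 6 = 1483/247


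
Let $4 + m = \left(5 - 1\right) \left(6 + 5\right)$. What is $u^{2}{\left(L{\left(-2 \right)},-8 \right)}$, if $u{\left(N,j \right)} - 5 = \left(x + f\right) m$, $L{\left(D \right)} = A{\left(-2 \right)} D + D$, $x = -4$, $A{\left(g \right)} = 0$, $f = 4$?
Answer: $25$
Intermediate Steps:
$m = 40$ ($m = -4 + \left(5 - 1\right) \left(6 + 5\right) = -4 + 4 \cdot 11 = -4 + 44 = 40$)
$L{\left(D \right)} = D$ ($L{\left(D \right)} = 0 D + D = 0 + D = D$)
$u{\left(N,j \right)} = 5$ ($u{\left(N,j \right)} = 5 + \left(-4 + 4\right) 40 = 5 + 0 \cdot 40 = 5 + 0 = 5$)
$u^{2}{\left(L{\left(-2 \right)},-8 \right)} = 5^{2} = 25$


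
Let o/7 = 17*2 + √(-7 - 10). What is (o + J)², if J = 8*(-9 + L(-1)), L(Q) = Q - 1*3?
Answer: 17123 + 1876*I*√17 ≈ 17123.0 + 7734.9*I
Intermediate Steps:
L(Q) = -3 + Q (L(Q) = Q - 3 = -3 + Q)
o = 238 + 7*I*√17 (o = 7*(17*2 + √(-7 - 10)) = 7*(34 + √(-17)) = 7*(34 + I*√17) = 238 + 7*I*√17 ≈ 238.0 + 28.862*I)
J = -104 (J = 8*(-9 + (-3 - 1)) = 8*(-9 - 4) = 8*(-13) = -104)
(o + J)² = ((238 + 7*I*√17) - 104)² = (134 + 7*I*√17)²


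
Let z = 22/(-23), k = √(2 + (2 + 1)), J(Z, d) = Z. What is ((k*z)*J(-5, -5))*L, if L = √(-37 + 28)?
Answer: 330*I*√5/23 ≈ 32.083*I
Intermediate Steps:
k = √5 (k = √(2 + 3) = √5 ≈ 2.2361)
L = 3*I (L = √(-9) = 3*I ≈ 3.0*I)
z = -22/23 (z = 22*(-1/23) = -22/23 ≈ -0.95652)
((k*z)*J(-5, -5))*L = ((√5*(-22/23))*(-5))*(3*I) = (-22*√5/23*(-5))*(3*I) = (110*√5/23)*(3*I) = 330*I*√5/23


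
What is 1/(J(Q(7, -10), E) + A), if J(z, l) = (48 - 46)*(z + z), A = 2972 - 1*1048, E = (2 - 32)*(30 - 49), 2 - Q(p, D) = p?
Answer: 1/1904 ≈ 0.00052521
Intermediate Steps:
Q(p, D) = 2 - p
E = 570 (E = -30*(-19) = 570)
A = 1924 (A = 2972 - 1048 = 1924)
J(z, l) = 4*z (J(z, l) = 2*(2*z) = 4*z)
1/(J(Q(7, -10), E) + A) = 1/(4*(2 - 1*7) + 1924) = 1/(4*(2 - 7) + 1924) = 1/(4*(-5) + 1924) = 1/(-20 + 1924) = 1/1904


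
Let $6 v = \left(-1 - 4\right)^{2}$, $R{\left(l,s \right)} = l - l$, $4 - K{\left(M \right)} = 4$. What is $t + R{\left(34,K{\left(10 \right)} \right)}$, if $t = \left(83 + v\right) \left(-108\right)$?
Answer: $-9414$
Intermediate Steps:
$K{\left(M \right)} = 0$ ($K{\left(M \right)} = 4 - 4 = 0$)
$R{\left(l,s \right)} = 0$
$v = \frac{25}{6}$ ($v = \frac{\left(-1 - 4\right)^{2}}{6} = \frac{\left(-5\right)^{2}}{6} = \frac{1}{6} \cdot 25 = \frac{25}{6} \approx 4.1667$)
$t = -9414$ ($t = \left(83 + \frac{25}{6}\right) \left(-108\right) = \frac{523}{6} \left(-108\right) = -9414$)
$t + R{\left(34,K{\left(10 \right)} \right)} = -9414 + 0 = -9414$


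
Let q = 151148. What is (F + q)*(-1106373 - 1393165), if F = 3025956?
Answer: -7941292177952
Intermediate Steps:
(F + q)*(-1106373 - 1393165) = (3025956 + 151148)*(-1106373 - 1393165) = 3177104*(-2499538) = -7941292177952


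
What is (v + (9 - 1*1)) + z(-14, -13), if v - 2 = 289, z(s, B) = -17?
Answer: 282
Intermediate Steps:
v = 291 (v = 2 + 289 = 291)
(v + (9 - 1*1)) + z(-14, -13) = (291 + (9 - 1*1)) - 17 = (291 + (9 - 1)) - 17 = (291 + 8) - 17 = 299 - 17 = 282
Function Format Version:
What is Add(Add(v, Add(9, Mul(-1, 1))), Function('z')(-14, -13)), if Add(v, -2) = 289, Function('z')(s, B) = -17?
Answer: 282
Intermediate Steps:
v = 291 (v = Add(2, 289) = 291)
Add(Add(v, Add(9, Mul(-1, 1))), Function('z')(-14, -13)) = Add(Add(291, Add(9, Mul(-1, 1))), -17) = Add(Add(291, Add(9, -1)), -17) = Add(Add(291, 8), -17) = Add(299, -17) = 282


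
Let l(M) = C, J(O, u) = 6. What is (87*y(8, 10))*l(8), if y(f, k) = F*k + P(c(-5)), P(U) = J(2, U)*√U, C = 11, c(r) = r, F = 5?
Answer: 47850 + 5742*I*√5 ≈ 47850.0 + 12840.0*I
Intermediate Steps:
P(U) = 6*√U
y(f, k) = 5*k + 6*I*√5 (y(f, k) = 5*k + 6*√(-5) = 5*k + 6*(I*√5) = 5*k + 6*I*√5)
l(M) = 11
(87*y(8, 10))*l(8) = (87*(5*10 + 6*I*√5))*11 = (87*(50 + 6*I*√5))*11 = (4350 + 522*I*√5)*11 = 47850 + 5742*I*√5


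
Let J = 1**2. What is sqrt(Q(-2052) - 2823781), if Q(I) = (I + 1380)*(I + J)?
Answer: I*sqrt(1445509) ≈ 1202.3*I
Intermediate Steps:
J = 1
Q(I) = (1 + I)*(1380 + I) (Q(I) = (I + 1380)*(I + 1) = (1380 + I)*(1 + I) = (1 + I)*(1380 + I))
sqrt(Q(-2052) - 2823781) = sqrt((1380 + (-2052)**2 + 1381*(-2052)) - 2823781) = sqrt((1380 + 4210704 - 2833812) - 2823781) = sqrt(1378272 - 2823781) = sqrt(-1445509) = I*sqrt(1445509)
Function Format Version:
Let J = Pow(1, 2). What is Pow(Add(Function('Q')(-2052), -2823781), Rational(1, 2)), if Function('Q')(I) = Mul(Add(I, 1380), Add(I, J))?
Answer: Mul(I, Pow(1445509, Rational(1, 2))) ≈ Mul(1202.3, I)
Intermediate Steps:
J = 1
Function('Q')(I) = Mul(Add(1, I), Add(1380, I)) (Function('Q')(I) = Mul(Add(I, 1380), Add(I, 1)) = Mul(Add(1380, I), Add(1, I)) = Mul(Add(1, I), Add(1380, I)))
Pow(Add(Function('Q')(-2052), -2823781), Rational(1, 2)) = Pow(Add(Add(1380, Pow(-2052, 2), Mul(1381, -2052)), -2823781), Rational(1, 2)) = Pow(Add(Add(1380, 4210704, -2833812), -2823781), Rational(1, 2)) = Pow(Add(1378272, -2823781), Rational(1, 2)) = Pow(-1445509, Rational(1, 2)) = Mul(I, Pow(1445509, Rational(1, 2)))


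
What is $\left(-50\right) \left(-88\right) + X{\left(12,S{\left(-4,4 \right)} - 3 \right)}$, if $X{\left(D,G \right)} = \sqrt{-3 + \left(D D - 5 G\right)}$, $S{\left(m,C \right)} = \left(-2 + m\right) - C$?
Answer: $4400 + \sqrt{206} \approx 4414.4$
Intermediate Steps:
$S{\left(m,C \right)} = -2 + m - C$
$X{\left(D,G \right)} = \sqrt{-3 + D^{2} - 5 G}$ ($X{\left(D,G \right)} = \sqrt{-3 + \left(D^{2} - 5 G\right)} = \sqrt{-3 + D^{2} - 5 G}$)
$\left(-50\right) \left(-88\right) + X{\left(12,S{\left(-4,4 \right)} - 3 \right)} = \left(-50\right) \left(-88\right) + \sqrt{-3 + 12^{2} - 5 \left(\left(-2 - 4 - 4\right) - 3\right)} = 4400 + \sqrt{-3 + 144 - 5 \left(\left(-2 - 4 - 4\right) - 3\right)} = 4400 + \sqrt{-3 + 144 - 5 \left(-10 - 3\right)} = 4400 + \sqrt{-3 + 144 - -65} = 4400 + \sqrt{-3 + 144 + 65} = 4400 + \sqrt{206}$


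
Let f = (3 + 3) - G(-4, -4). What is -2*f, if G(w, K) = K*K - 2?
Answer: 16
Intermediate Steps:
G(w, K) = -2 + K² (G(w, K) = K² - 2 = -2 + K²)
f = -8 (f = (3 + 3) - (-2 + (-4)²) = 6 - (-2 + 16) = 6 - 1*14 = 6 - 14 = -8)
-2*f = -2*(-8) = 16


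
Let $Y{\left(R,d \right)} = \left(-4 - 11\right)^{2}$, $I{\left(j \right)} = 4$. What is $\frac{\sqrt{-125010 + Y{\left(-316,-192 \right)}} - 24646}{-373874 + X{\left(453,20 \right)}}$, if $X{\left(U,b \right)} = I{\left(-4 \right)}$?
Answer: $\frac{12323}{186935} - \frac{3 i \sqrt{13865}}{373870} \approx 0.065921 - 0.00094485 i$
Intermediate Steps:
$Y{\left(R,d \right)} = 225$ ($Y{\left(R,d \right)} = \left(-15\right)^{2} = 225$)
$X{\left(U,b \right)} = 4$
$\frac{\sqrt{-125010 + Y{\left(-316,-192 \right)}} - 24646}{-373874 + X{\left(453,20 \right)}} = \frac{\sqrt{-125010 + 225} - 24646}{-373874 + 4} = \frac{\sqrt{-124785} - 24646}{-373870} = \left(3 i \sqrt{13865} - 24646\right) \left(- \frac{1}{373870}\right) = \left(-24646 + 3 i \sqrt{13865}\right) \left(- \frac{1}{373870}\right) = \frac{12323}{186935} - \frac{3 i \sqrt{13865}}{373870}$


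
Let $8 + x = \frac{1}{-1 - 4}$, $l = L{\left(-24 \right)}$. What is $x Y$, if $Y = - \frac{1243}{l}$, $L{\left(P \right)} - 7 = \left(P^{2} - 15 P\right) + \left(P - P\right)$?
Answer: $\frac{1243}{115} \approx 10.809$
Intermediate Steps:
$L{\left(P \right)} = 7 + P^{2} - 15 P$ ($L{\left(P \right)} = 7 + \left(\left(P^{2} - 15 P\right) + \left(P - P\right)\right) = 7 + \left(\left(P^{2} - 15 P\right) + 0\right) = 7 + \left(P^{2} - 15 P\right) = 7 + P^{2} - 15 P$)
$l = 943$ ($l = 7 + \left(-24\right)^{2} - -360 = 7 + 576 + 360 = 943$)
$Y = - \frac{1243}{943} \approx -1.3181$
$x = - \frac{41}{5}$ ($x = -8 + \frac{1}{-1 - 4} = -8 + \frac{1}{-5} = -8 - \frac{1}{5} = - \frac{41}{5} \approx -8.2$)
$x Y = \left(- \frac{41}{5}\right) \left(- \frac{1243}{943}\right) = \frac{1243}{115}$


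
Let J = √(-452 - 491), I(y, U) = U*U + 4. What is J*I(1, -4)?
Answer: 20*I*√943 ≈ 614.17*I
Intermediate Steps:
I(y, U) = 4 + U² (I(y, U) = U² + 4 = 4 + U²)
J = I*√943 (J = √(-943) = I*√943 ≈ 30.708*I)
J*I(1, -4) = (I*√943)*(4 + (-4)²) = (I*√943)*(4 + 16) = (I*√943)*20 = 20*I*√943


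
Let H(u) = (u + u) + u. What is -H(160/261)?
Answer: -160/87 ≈ -1.8391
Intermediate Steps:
H(u) = 3*u (H(u) = 2*u + u = 3*u)
-H(160/261) = -3*160/261 = -1*160/87 = -160/87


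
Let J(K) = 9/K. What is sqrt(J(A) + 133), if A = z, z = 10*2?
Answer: sqrt(13345)/10 ≈ 11.552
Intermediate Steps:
z = 20
A = 20
sqrt(J(A) + 133) = sqrt(9/20 + 133) = sqrt(2669/20) = sqrt(13345)/10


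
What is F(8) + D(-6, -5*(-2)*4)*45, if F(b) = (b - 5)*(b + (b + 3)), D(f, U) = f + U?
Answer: 1587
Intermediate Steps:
D(f, U) = U + f
F(b) = (-5 + b)*(3 + 2*b) (F(b) = (-5 + b)*(b + (3 + b)) = (-5 + b)*(3 + 2*b))
F(8) + D(-6, -5*(-2)*4)*45 = (-15 - 7*8 + 2*8²) + (-5*(-2)*4 - 6)*45 = (-15 - 56 + 2*64) + (10*4 - 6)*45 = (-15 - 56 + 128) + (40 - 6)*45 = 57 + 34*45 = 57 + 1530 = 1587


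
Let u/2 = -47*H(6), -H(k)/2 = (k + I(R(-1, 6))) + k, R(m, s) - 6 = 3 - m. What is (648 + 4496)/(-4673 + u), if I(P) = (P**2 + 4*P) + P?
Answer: 5144/25783 ≈ 0.19951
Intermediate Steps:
R(m, s) = 9 - m (R(m, s) = 6 + (3 - m) = 9 - m)
I(P) = P**2 + 5*P
H(k) = -300 - 4*k (H(k) = -2*((k + (9 - 1*(-1))*(5 + (9 - 1*(-1)))) + k) = -2*((k + (9 + 1)*(5 + (9 + 1))) + k) = -2*((k + 10*(5 + 10)) + k) = -2*((k + 10*15) + k) = -2*((k + 150) + k) = -2*((150 + k) + k) = -2*(150 + 2*k) = -300 - 4*k)
u = 30456 (u = 2*(-47*(-300 - 4*6)) = 2*(-47*(-300 - 24)) = 2*(-47*(-324)) = 2*15228 = 30456)
(648 + 4496)/(-4673 + u) = (648 + 4496)/(-4673 + 30456) = 5144/25783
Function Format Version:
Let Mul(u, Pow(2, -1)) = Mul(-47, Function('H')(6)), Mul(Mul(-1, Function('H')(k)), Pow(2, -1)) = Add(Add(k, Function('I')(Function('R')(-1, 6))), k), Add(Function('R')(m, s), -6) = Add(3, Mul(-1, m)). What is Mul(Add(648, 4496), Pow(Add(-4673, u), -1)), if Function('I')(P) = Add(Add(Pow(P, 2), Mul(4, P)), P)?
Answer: Rational(5144, 25783) ≈ 0.19951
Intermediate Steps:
Function('R')(m, s) = Add(9, Mul(-1, m)) (Function('R')(m, s) = Add(6, Add(3, Mul(-1, m))) = Add(9, Mul(-1, m)))
Function('I')(P) = Add(Pow(P, 2), Mul(5, P))
Function('H')(k) = Add(-300, Mul(-4, k)) (Function('H')(k) = Mul(-2, Add(Add(k, Mul(Add(9, Mul(-1, -1)), Add(5, Add(9, Mul(-1, -1))))), k)) = Mul(-2, Add(Add(k, Mul(Add(9, 1), Add(5, Add(9, 1)))), k)) = Mul(-2, Add(Add(k, Mul(10, Add(5, 10))), k)) = Mul(-2, Add(Add(k, Mul(10, 15)), k)) = Mul(-2, Add(Add(k, 150), k)) = Mul(-2, Add(Add(150, k), k)) = Mul(-2, Add(150, Mul(2, k))) = Add(-300, Mul(-4, k)))
u = 30456 (u = Mul(2, Mul(-47, Add(-300, Mul(-4, 6)))) = Mul(2, Mul(-47, Add(-300, -24))) = Mul(2, Mul(-47, -324)) = Mul(2, 15228) = 30456)
Mul(Add(648, 4496), Pow(Add(-4673, u), -1)) = Mul(Add(648, 4496), Pow(Add(-4673, 30456), -1)) = Mul(5144, Pow(25783, -1)) = Mul(5144, Rational(1, 25783)) = Rational(5144, 25783)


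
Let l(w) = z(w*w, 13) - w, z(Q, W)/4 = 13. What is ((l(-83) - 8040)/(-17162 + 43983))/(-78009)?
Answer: 2635/697426463 ≈ 3.7782e-6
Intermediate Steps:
z(Q, W) = 52 (z(Q, W) = 4*13 = 52)
l(w) = 52 - w
((l(-83) - 8040)/(-17162 + 43983))/(-78009) = (((52 - 1*(-83)) - 8040)/(-17162 + 43983))/(-78009) = (((52 + 83) - 8040)/26821)*(-1/78009) = ((135 - 8040)*(1/26821))*(-1/78009) = -7905*1/26821*(-1/78009) = -7905/26821*(-1/78009) = 2635/697426463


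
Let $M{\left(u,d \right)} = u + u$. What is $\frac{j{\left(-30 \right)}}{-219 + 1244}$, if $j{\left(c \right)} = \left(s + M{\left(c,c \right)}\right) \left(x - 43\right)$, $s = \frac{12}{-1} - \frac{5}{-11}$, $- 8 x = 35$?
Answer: $\frac{298273}{90200} \approx 3.3068$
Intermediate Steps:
$M{\left(u,d \right)} = 2 u$
$x = - \frac{35}{8}$ ($x = \left(- \frac{1}{8}\right) 35 = - \frac{35}{8} \approx -4.375$)
$s = - \frac{127}{11}$ ($s = 12 \left(-1\right) - - \frac{5}{11} = -12 + \frac{5}{11} = - \frac{127}{11} \approx -11.545$)
$j{\left(c \right)} = \frac{48133}{88} - \frac{379 c}{4}$ ($j{\left(c \right)} = \left(- \frac{127}{11} + 2 c\right) \left(- \frac{35}{8} - 43\right) = \left(- \frac{127}{11} + 2 c\right) \left(- \frac{379}{8}\right) = \frac{48133}{88} - \frac{379 c}{4}$)
$\frac{j{\left(-30 \right)}}{-219 + 1244} = \frac{\frac{48133}{88} - - \frac{5685}{2}}{-219 + 1244} = \frac{\frac{48133}{88} + \frac{5685}{2}}{1025} = \frac{298273}{88} \cdot \frac{1}{1025} = \frac{298273}{90200}$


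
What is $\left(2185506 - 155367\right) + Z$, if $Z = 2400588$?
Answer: $4430727$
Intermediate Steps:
$\left(2185506 - 155367\right) + Z = \left(2185506 - 155367\right) + 2400588 = 2030139 + 2400588 = 4430727$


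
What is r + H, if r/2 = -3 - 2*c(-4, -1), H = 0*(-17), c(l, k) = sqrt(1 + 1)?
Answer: -6 - 4*sqrt(2) ≈ -11.657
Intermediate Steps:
c(l, k) = sqrt(2)
H = 0
r = -6 - 4*sqrt(2) (r = 2*(-3 - 2*sqrt(2)) = -6 - 4*sqrt(2) ≈ -11.657)
r + H = (-6 - 4*sqrt(2)) + 0 = -6 - 4*sqrt(2)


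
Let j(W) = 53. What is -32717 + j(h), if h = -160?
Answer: -32664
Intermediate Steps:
-32717 + j(h) = -32717 + 53 = -32664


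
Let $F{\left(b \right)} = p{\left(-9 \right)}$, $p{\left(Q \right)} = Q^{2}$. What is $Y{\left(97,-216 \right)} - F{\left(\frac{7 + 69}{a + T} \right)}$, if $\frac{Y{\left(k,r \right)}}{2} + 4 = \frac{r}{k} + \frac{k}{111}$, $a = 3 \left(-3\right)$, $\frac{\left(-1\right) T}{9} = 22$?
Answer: $- \frac{987397}{10767} \approx -91.706$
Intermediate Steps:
$T = -198$ ($T = \left(-9\right) 22 = -198$)
$a = -9$
$Y{\left(k,r \right)} = -8 + \frac{2 k}{111} + \frac{2 r}{k}$ ($Y{\left(k,r \right)} = -8 + 2 \left(\frac{r}{k} + \frac{k}{111}\right) = -8 + 2 \left(\frac{k}{111} + \frac{r}{k}\right) = -8 + \left(\frac{2 k}{111} + \frac{2 r}{k}\right) = -8 + \frac{2 k}{111} + \frac{2 r}{k}$)
$F{\left(b \right)} = 81$ ($F{\left(b \right)} = \left(-9\right)^{2} = 81$)
$Y{\left(97,-216 \right)} - F{\left(\frac{7 + 69}{a + T} \right)} = \left(-8 + \frac{2}{111} \cdot 97 + 2 \left(-216\right) \frac{1}{97}\right) - 81 = \left(-8 + \frac{194}{111} + 2 \left(-216\right) \frac{1}{97}\right) - 81 = \left(-8 + \frac{194}{111} - \frac{432}{97}\right) - 81 = - \frac{115270}{10767} - 81 = - \frac{987397}{10767}$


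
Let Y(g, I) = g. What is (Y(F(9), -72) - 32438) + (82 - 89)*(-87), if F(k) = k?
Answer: -31820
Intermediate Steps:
(Y(F(9), -72) - 32438) + (82 - 89)*(-87) = (9 - 32438) + (82 - 89)*(-87) = -32429 - 7*(-87) = -32429 + 609 = -31820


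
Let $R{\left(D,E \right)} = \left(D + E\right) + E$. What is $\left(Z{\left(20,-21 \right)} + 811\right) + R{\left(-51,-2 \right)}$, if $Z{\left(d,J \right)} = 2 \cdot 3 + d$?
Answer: $782$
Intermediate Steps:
$Z{\left(d,J \right)} = 6 + d$
$R{\left(D,E \right)} = D + 2 E$
$\left(Z{\left(20,-21 \right)} + 811\right) + R{\left(-51,-2 \right)} = \left(\left(6 + 20\right) + 811\right) + \left(-51 + 2 \left(-2\right)\right) = \left(26 + 811\right) - 55 = 837 - 55 = 782$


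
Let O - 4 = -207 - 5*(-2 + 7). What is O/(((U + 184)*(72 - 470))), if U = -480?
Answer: -57/29452 ≈ -0.0019354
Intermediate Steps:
O = -228 (O = 4 + (-207 - 5*(-2 + 7)) = 4 + (-207 - 5*5) = 4 + (-207 - 25) = 4 - 232 = -228)
O/(((U + 184)*(72 - 470))) = -228*1/((-480 + 184)*(72 - 470)) = -228/((-296*(-398))) = -228/117808 = -228*1/117808 = -57/29452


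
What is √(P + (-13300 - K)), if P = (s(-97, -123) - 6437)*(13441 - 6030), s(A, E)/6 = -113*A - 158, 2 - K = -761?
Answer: 2*√108161882 ≈ 20800.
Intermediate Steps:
K = 763 (K = 2 - 1*(-761) = 2 + 761 = 763)
s(A, E) = -948 - 678*A (s(A, E) = 6*(-113*A - 158) = 6*(-158 - 113*A) = -948 - 678*A)
P = 432661591 (P = ((-948 - 678*(-97)) - 6437)*(13441 - 6030) = ((-948 + 65766) - 6437)*7411 = (64818 - 6437)*7411 = 58381*7411 = 432661591)
√(P + (-13300 - K)) = √(432661591 + (-13300 - 1*763)) = √(432661591 + (-13300 - 763)) = √(432661591 - 14063) = √432647528 = 2*√108161882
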